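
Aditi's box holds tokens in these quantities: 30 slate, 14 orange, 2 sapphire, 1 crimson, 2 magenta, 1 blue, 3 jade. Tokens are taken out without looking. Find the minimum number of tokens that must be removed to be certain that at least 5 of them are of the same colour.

18

The 7 colours are the holes; the tokens drawn are the pigeons.
To avoid 5 of any one colour, the worst case takes at most 4 of each colour, or every token of a colour that has fewer than 4.
That gives 4 + 4 + 2 + 1 + 2 + 1 + 3 = 17 tokens with no colour reaching 5.
The next token forces some colour to 5, so 17 + 1 = 18.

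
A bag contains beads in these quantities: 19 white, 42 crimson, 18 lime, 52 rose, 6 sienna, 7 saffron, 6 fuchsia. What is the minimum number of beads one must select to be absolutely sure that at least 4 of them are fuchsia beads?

In the worst case for collecting fuchsia beads, every non-fuchsia bead comes out first.
There are 19 + 42 + 18 + 52 + 6 + 7 = 144 non-fuchsia beads altogether.
After those, each further bead must be fuchsia, so 144 + 4 = 148 draws guarantee 4 fuchsia beads.

148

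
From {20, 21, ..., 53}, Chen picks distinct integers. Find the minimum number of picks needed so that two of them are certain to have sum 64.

23

Two chosen integers sum to 64 exactly when both halves of some pair {x, 64−x} with 20 ≤ x ≤ 64−x ≤ 44 are chosen — 12 such pairs.
The remaining 10 elements (those with no distinct partner in range) can never complete a 64-sum, so the worst case takes all of them and one from each pair: 10 + 12 = 22.
By the pigeonhole principle, the 23rd integer has to be the second member of some pair, so 22 + 1 = 23.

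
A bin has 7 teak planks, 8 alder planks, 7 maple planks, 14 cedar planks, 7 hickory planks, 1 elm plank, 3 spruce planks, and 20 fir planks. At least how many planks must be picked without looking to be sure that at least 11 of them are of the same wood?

54

An adversary could hand out at most 10 planks per wood (6 woods run out sooner): 7 + 8 + 7 + 10 + 7 + 1 + 3 + 10 = 53 planks and still no wood has 11.
One more plank lands in a wood already at 10, so 54 draws are enough and 53 are not.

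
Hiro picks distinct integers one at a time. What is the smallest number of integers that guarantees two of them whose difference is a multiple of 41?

42

Integers whose pairwise differences are multiples of 41 are exactly those sharing a remainder mod 41. Pigeonhole: the 41 residue classes mod 41 are the pigeonholes.
With 41 integers one could put 1 in each residue class and have no class reach 2.
The 42nd integer pushes some class to 2, so 41·1 + 1 = 42.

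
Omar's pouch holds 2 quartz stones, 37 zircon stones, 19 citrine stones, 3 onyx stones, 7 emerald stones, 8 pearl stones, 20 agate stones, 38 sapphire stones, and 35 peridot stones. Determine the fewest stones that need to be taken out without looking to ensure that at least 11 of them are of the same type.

71

An adversary could hand out at most 10 stones per type (4 types run out sooner): 2 + 10 + 10 + 3 + 7 + 8 + 10 + 10 + 10 = 70 stones and still no type has 11.
One more stone lands in a type already at 10, so 71 draws are enough and 70 are not.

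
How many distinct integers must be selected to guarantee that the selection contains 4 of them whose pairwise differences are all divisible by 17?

Integers whose pairwise differences are multiples of 17 are exactly those sharing a remainder mod 17. The 17 residue classes mod 17 are the pigeonholes.
With 51 integers one could put 3 in each residue class and have no class reach 4.
The 52nd integer pushes some class to 4, so 17·3 + 1 = 52.

52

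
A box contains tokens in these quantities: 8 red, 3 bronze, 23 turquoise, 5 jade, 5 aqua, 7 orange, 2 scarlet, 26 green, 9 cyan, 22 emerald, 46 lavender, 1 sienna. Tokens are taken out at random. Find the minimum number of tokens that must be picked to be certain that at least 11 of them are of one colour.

81

An adversary could hand out at most 10 tokens per colour (8 colours run out sooner): 8 + 3 + 10 + 5 + 5 + 7 + 2 + 10 + 9 + 10 + 10 + 1 = 80 tokens and still no colour has 11.
One more token lands in a colour already at 10, so 81 draws are enough and 80 are not.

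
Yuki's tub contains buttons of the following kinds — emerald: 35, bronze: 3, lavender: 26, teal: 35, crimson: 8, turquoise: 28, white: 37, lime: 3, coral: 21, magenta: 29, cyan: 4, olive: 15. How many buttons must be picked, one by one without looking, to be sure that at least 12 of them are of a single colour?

107

Pigeonhole: the 12 colours are the holes; the buttons drawn are the pigeons.
To avoid 12 of any one colour, the worst case takes at most 11 of each colour, or every button of a colour that has fewer than 11.
That gives 11 + 3 + 11 + 11 + 8 + 11 + 11 + 3 + 11 + 11 + 4 + 11 = 106 buttons with no colour reaching 12.
The next button forces some colour to 12, so 106 + 1 = 107.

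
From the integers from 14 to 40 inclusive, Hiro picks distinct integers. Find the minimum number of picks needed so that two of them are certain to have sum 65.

A set avoiding the sum 65 can contain at most one of each pair {x, 65−x}, plus the 11 elements whose complement lies outside the range.
The integers 14, …, 32 (19 of them) are such a set: any two sum to at least 14+15 = 29 and at most 31+32 = 63 < 65.
By pigeonhole, any 20th integer completes one of the 8 pairs, so 20 choices force a sum of 65.

20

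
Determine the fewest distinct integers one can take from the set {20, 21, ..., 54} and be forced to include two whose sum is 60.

Group the elements by complementary pair {x, 60−x}: {20,40}, {21,39}, {22,38}, …, giving 10 two-element pairs, the single value 30 (it cannot pair with itself since the integers are distinct), and 14 integers whose partner 60−x falls outside [20,54].
By pigeonhole, treating each of those 25 groups as a pigeonhole, one can pick one integer per group — 25 integers — with no two summing to 60.
The 26th integer lands in an occupied pair, forcing a sum of 60.

26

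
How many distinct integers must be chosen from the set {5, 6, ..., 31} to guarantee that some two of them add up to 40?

17

Two chosen integers sum to 40 exactly when both halves of some pair {x, 40−x} with 9 ≤ x ≤ 40−x ≤ 31 are chosen — 11 such pairs.
The remaining 5 elements (those with no distinct partner in range) can never complete a 40-sum, so the worst case takes all of them and one from each pair: 5 + 11 = 16.
By pigeonhole, the 17th integer has to be the second member of some pair, so 16 + 1 = 17.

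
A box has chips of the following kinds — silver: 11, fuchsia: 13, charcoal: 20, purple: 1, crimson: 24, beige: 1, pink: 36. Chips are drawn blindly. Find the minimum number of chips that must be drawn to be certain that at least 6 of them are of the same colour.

28

An adversary could hand out at most 5 chips per colour (purple, beige run out sooner): 5 + 5 + 5 + 1 + 5 + 1 + 5 = 27 chips and still no colour has 6.
One more chip lands in a colour already at 5, so 28 draws are enough and 27 are not.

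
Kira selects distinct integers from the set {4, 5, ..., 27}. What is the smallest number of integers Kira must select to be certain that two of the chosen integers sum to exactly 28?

Two chosen integers sum to 28 exactly when both halves of some pair {x, 28−x} with 4 ≤ x ≤ 28−x ≤ 24 are chosen — 10 such pairs.
The remaining 4 elements (those with no distinct partner in range) can never complete a 28-sum, so the worst case takes all of them and one from each pair: 4 + 10 = 14.
By pigeonhole, the 15th integer has to be the second member of some pair, so 14 + 1 = 15.

15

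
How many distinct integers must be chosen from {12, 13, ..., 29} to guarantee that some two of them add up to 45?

A set avoiding the sum 45 can contain at most one of each pair {x, 45−x}, plus the 4 elements whose complement lies outside the range.
The integers 12, …, 22 (11 of them) are such a set: any two sum to at least 12+13 = 25 and at most 21+22 = 43 < 45.
Pigeonhole: any 12th integer completes one of the 7 pairs, so 12 choices force a sum of 45.

12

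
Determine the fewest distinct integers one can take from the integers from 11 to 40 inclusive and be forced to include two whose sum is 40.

22

Two chosen integers sum to 40 exactly when both halves of some pair {x, 40−x} with 11 ≤ x ≤ 40−x ≤ 29 are chosen — 9 such pairs.
The remaining 12 elements (those with no distinct partner in range) can never complete a 40-sum, so the worst case takes all of them and one from each pair: 12 + 9 = 21.
The 22nd integer has to be the second member of some pair, so 21 + 1 = 22.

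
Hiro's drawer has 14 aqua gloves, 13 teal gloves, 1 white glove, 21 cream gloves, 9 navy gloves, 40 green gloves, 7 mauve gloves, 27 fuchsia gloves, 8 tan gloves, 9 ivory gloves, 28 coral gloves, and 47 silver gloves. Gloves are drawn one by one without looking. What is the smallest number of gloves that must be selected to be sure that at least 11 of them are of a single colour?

105

An adversary could hand out at most 10 gloves per colour (5 colours run out sooner): 10 + 10 + 1 + 10 + 9 + 10 + 7 + 10 + 8 + 9 + 10 + 10 = 104 gloves and still no colour has 11.
Pigeonhole: one more glove lands in a colour already at 10, so 105 draws are enough and 104 are not.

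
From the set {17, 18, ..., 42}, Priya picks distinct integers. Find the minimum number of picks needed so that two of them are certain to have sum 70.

Group the elements by complementary pair {x, 70−x}: {28,42}, {29,41}, {30,40}, …, giving 7 two-element pairs; the single value 35 (it cannot pair with itself since the integers are distinct); and 11 integers whose partner 70−x falls outside [17,42].
Pigeonhole: treating each of those 19 groups as a pigeonhole, one can pick one integer per group — 19 integers — with no two summing to 70.
The 20th integer lands in an occupied pair, forcing a sum of 70.

20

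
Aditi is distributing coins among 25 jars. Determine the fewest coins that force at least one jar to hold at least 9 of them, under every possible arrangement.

With 200 coins one could put exactly 8 in each of the 25 jars, and no jar would reach 9.
Pigeonhole: one more coin must land in a jar that already has 8, giving it 9.
So 25 × 8 + 1 = 201 coins are required.

201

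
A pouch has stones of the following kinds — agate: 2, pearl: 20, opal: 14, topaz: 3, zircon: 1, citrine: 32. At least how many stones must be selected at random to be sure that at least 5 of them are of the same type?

The 6 types are the holes; the stones drawn are the pigeons.
To avoid 5 of any one type, the worst case takes at most 4 of each type, or every stone of a type that has fewer than 4.
That gives 2 + 4 + 4 + 3 + 1 + 4 = 18 stones with no type reaching 5.
The next stone forces some type to 5, so 18 + 1 = 19.

19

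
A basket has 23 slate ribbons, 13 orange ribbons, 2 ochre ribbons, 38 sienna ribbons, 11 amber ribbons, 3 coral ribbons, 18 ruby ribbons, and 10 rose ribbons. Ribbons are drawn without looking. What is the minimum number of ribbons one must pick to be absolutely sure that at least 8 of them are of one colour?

48

The 8 colours are the holes; the ribbons drawn are the pigeons.
To avoid 8 of any one colour, the worst case takes at most 7 of each colour, or every ribbon of a colour that has fewer than 7.
That gives 7 + 7 + 2 + 7 + 7 + 3 + 7 + 7 = 47 ribbons with no colour reaching 8.
The next ribbon forces some colour to 8, so 47 + 1 = 48.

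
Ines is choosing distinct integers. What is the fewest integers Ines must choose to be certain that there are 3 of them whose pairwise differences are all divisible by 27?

Integers whose pairwise differences are multiples of 27 are exactly those sharing a remainder mod 27. The 27 residue classes mod 27 are the pigeonholes.
With 54 integers one could put 2 in each residue class and have no class reach 3.
The 55th integer pushes some class to 3, so 27·2 + 1 = 55.

55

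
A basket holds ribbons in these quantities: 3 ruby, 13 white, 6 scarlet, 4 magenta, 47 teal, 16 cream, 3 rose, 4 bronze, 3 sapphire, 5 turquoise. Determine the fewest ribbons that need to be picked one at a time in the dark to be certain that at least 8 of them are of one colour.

50

An adversary could hand out at most 7 ribbons per colour (7 colours run out sooner): 3 + 7 + 6 + 4 + 7 + 7 + 3 + 4 + 3 + 5 = 49 ribbons and still no colour has 8.
Pigeonhole: one more ribbon lands in a colour already at 7, so 50 draws are enough and 49 are not.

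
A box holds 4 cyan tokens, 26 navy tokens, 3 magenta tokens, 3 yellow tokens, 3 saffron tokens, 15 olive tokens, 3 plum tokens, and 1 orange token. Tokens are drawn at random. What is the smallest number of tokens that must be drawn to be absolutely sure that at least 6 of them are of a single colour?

Pigeonhole: put each drawn token into a box by colour. The largest draw with every box below 6 takes min(count, 5) from each colour; colours with fewer than 5 contribute all they have.
Σ min(cᵢ, 5) = 4 + 5 + 3 + 3 + 3 + 5 + 3 + 1 = 27.
Draw number 27 + 1 = 28 must push one box to 6.

28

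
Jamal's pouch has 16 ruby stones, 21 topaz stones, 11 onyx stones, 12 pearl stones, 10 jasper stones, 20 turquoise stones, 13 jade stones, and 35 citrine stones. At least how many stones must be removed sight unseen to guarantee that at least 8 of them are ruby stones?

130

In the worst case for collecting ruby stones, every non-ruby stone comes out first.
There are 21 + 11 + 12 + 10 + 20 + 13 + 35 = 122 non-ruby stones altogether.
After those, each further stone must be ruby, so 122 + 8 = 130 draws guarantee 8 ruby stones.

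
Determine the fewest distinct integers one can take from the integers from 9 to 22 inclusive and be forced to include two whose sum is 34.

A set avoiding the sum 34 can contain at most one of each pair {x, 34−x}, plus the 4 elements whose complement lies outside the range or equal to its own complement.
The integers 9, …, 17 (9 of them) are such a set: any two sum to at least 9+10 = 19 and at most 16+17 = 33 < 34.
By the pigeonhole principle, any 10th integer completes one of the 5 pairs, so 10 choices force a sum of 34.

10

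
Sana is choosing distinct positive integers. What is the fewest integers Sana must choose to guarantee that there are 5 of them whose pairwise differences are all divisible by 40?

Integers whose pairwise differences are multiples of 40 are exactly those sharing a remainder mod 40. The 40 residue classes mod 40 are the pigeonholes.
With 160 integers one could put 4 in each residue class and have no class reach 5.
The 161st integer pushes some class to 5, so 40·4 + 1 = 161.

161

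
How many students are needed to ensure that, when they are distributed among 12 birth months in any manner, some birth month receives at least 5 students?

49

With 48 students one could put exactly 4 in each of the 12 birth months, and no birth month would reach 5.
One more student must land in a birth month that already has 4, giving it 5.
So 12 × 4 + 1 = 49 students are required.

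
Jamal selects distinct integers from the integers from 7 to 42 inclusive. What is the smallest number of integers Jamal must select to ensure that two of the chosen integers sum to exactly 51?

20

Two chosen integers sum to 51 exactly when both halves of some pair {x, 51−x} with 9 ≤ x ≤ 51−x ≤ 42 are chosen — 17 such pairs.
The remaining 2 elements (those with no distinct partner in range) can never complete a 51-sum, so the worst case takes all of them and one from each pair: 2 + 17 = 19.
The 20th integer has to be the second member of some pair, so 19 + 1 = 20.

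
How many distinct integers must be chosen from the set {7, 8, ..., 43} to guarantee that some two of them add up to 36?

27

Two chosen integers sum to 36 exactly when both halves of some pair {x, 36−x} with 7 ≤ x ≤ 36−x ≤ 29 are chosen — 11 such pairs.
The remaining 15 elements (those with no distinct partner in range) can never complete a 36-sum, so the worst case takes all of them and one from each pair: 15 + 11 = 26.
By pigeonhole, the 27th integer has to be the second member of some pair, so 26 + 1 = 27.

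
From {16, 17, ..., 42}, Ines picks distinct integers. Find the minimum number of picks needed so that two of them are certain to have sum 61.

Group the elements by complementary pair {x, 61−x}: {19,42}, {20,41}, {21,40}, …, giving 12 two-element pairs and 3 integers whose partner 61−x falls outside [16,42].
Treating each of those 15 groups as a pigeonhole, one can pick one integer per group — 15 integers — with no two summing to 61.
The 16th integer lands in an occupied pair, forcing a sum of 61.

16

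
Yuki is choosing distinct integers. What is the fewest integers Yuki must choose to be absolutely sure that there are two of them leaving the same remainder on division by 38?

39

The 38 residue classes mod 38 are the pigeonholes.
With 38 integers one could put 1 in each residue class and have no class reach 2.
The 39th integer pushes some class to 2, so 38·1 + 1 = 39.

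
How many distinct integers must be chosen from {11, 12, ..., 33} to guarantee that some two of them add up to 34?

A set avoiding the sum 34 can contain at most one of each pair {x, 34−x}, plus the 11 elements whose complement lies outside the range or equal to its own complement.
The integers 17, …, 33 (17 of them) are such a set: any two sum to at least 17+18 = 35 > 34.
Any 18th integer completes one of the 6 pairs, so 18 choices force a sum of 34.

18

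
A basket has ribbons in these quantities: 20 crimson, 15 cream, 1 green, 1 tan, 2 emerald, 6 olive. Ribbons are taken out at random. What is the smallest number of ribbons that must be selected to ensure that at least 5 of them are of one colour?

An adversary could hand out at most 4 ribbons per colour (green, tan, emerald run out sooner): 4 + 4 + 1 + 1 + 2 + 4 = 16 ribbons and still no colour has 5.
One more ribbon lands in a colour already at 4, so 17 draws are enough and 16 are not.

17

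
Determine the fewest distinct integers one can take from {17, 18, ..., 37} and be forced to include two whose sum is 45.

16

Group the elements by complementary pair {x, 45−x}: {17,28}, {18,27}, {19,26}, …, giving 6 two-element pairs and 9 integers whose partner 45−x falls outside [17,37].
By pigeonhole, treating each of those 15 groups as a pigeonhole, one can pick one integer per group — 15 integers — with no two summing to 45.
The 16th integer lands in an occupied pair, forcing a sum of 45.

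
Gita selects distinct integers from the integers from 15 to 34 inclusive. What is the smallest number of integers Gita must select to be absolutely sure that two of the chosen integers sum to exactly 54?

A set avoiding the sum 54 can contain at most one of each pair {x, 54−x}, plus the 6 elements whose complement lies outside the range or equal to its own complement.
The integers 15, …, 27 (13 of them) are such a set: any two sum to at least 15+16 = 31 and at most 26+27 = 53 < 54.
Any 14th integer completes one of the 7 pairs, so 14 choices force a sum of 54.

14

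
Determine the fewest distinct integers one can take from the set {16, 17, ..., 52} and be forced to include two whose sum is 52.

28

A set avoiding the sum 52 can contain at most one of each pair {x, 52−x}, plus the 17 elements whose complement lies outside the range or equal to its own complement.
The integers 26, …, 52 (27 of them) are such a set: any two sum to at least 26+27 = 53 > 52.
By the pigeonhole principle, any 28th integer completes one of the 10 pairs, so 28 choices force a sum of 52.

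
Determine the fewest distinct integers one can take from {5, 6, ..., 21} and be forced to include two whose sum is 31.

A set avoiding the sum 31 can contain at most one of each pair {x, 31−x}, plus the 5 elements whose complement lies outside the range.
The integers 5, …, 15 (11 of them) are such a set: any two sum to at least 5+6 = 11 and at most 14+15 = 29 < 31.
Pigeonhole: any 12th integer completes one of the 6 pairs, so 12 choices force a sum of 31.

12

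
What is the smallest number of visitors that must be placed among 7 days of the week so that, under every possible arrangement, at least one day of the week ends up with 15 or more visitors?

With 98 visitors one could put exactly 14 in each of the 7 days of the week, and no day of the week would reach 15.
By the pigeonhole principle, one more visitor must land in a day of the week that already has 14, giving it 15.
So 7 × 14 + 1 = 99 visitors are required.

99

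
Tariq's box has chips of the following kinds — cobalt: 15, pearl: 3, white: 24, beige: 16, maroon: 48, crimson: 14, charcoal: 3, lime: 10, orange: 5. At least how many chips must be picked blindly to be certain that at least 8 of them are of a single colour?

54

Pigeonhole: the 9 colours are the holes; the chips drawn are the pigeons.
To avoid 8 of any one colour, the worst case takes at most 7 of each colour, or every chip of a colour that has fewer than 7.
That gives 7 + 3 + 7 + 7 + 7 + 7 + 3 + 7 + 5 = 53 chips with no colour reaching 8.
The next chip forces some colour to 8, so 53 + 1 = 54.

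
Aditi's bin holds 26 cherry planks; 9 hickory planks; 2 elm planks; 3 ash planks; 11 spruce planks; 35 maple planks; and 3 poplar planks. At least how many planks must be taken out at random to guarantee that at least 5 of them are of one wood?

Put each drawn plank into a box by wood. The largest draw with every box below 5 takes min(count, 4) from each wood; woods with fewer than 4 contribute all they have.
Σ min(cᵢ, 4) = 4 + 4 + 2 + 3 + 4 + 4 + 3 = 24.
Draw number 24 + 1 = 25 must push one box to 5.

25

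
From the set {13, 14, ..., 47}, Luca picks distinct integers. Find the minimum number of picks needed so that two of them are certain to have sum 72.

25

A set avoiding the sum 72 can contain at most one of each pair {x, 72−x}, plus the 13 elements whose complement lies outside the range or equal to its own complement.
The integers 13, …, 36 (24 of them) are such a set: any two sum to at least 13+14 = 27 and at most 35+36 = 71 < 72.
Any 25th integer completes one of the 11 pairs, so 25 choices force a sum of 72.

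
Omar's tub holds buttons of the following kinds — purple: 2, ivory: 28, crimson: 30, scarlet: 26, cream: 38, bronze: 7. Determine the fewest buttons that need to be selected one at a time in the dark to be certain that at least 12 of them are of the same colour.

An adversary could hand out at most 11 buttons per colour (purple, bronze run out sooner): 2 + 11 + 11 + 11 + 11 + 7 = 53 buttons and still no colour has 12.
By pigeonhole, one more button lands in a colour already at 11, so 54 draws are enough and 53 are not.

54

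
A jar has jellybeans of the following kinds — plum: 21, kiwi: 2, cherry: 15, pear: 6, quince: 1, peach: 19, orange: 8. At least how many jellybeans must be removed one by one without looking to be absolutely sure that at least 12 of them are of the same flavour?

51

An adversary could hand out at most 11 jellybeans per flavour (4 flavours run out sooner): 11 + 2 + 11 + 6 + 1 + 11 + 8 = 50 jellybeans and still no flavour has 12.
One more jellybean lands in a flavour already at 11, so 51 draws are enough and 50 are not.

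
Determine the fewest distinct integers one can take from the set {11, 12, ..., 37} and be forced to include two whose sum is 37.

Two chosen integers sum to 37 exactly when both halves of some pair {x, 37−x} with 11 ≤ x ≤ 37−x ≤ 26 are chosen — 8 such pairs.
The remaining 11 elements (those with no distinct partner in range) can never complete a 37-sum, so the worst case takes all of them and one from each pair: 11 + 8 = 19.
By the pigeonhole principle, the 20th integer has to be the second member of some pair, so 19 + 1 = 20.

20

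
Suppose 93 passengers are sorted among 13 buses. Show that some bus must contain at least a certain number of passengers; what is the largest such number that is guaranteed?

8

By the pigeonhole principle, the 13 buses are the holes and the 93 passengers are the pigeons.
If every bus held at most 7 passengers, the total would be at most 13 × 7 = 91, which is less than 93.
So some bus holds at least ⌈93/13⌉ = 8 passengers.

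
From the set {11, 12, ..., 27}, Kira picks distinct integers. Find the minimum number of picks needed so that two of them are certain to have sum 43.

Two chosen integers sum to 43 exactly when both halves of some pair {x, 43−x} with 16 ≤ x ≤ 43−x ≤ 27 are chosen — 6 such pairs.
The remaining 5 elements (those with no distinct partner in range) can never complete a 43-sum, so the worst case takes all of them and one from each pair: 5 + 6 = 11.
The 12th integer has to be the second member of some pair, so 11 + 1 = 12.

12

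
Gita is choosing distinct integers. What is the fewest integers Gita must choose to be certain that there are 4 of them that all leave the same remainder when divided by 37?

The 37 residue classes mod 37 are the pigeonholes.
With 111 integers one could put 3 in each residue class and have no class reach 4.
The 112th integer pushes some class to 4, so 37·3 + 1 = 112.

112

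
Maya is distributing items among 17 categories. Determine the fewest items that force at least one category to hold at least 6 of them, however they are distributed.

86

With 85 items one could put exactly 5 in each of the 17 categories, and no category would reach 6.
By the pigeonhole principle, one more item must land in a category that already has 5, giving it 6.
So 17 × 5 + 1 = 86 items are required.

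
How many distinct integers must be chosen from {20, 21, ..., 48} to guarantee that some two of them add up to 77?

Group the elements by complementary pair {x, 77−x}: {29,48}, {30,47}, {31,46}, …, giving 10 two-element pairs and 9 integers whose partner 77−x falls outside [20,48].
By pigeonhole, treating each of those 19 groups as a pigeonhole, one can pick one integer per group — 19 integers — with no two summing to 77.
The 20th integer lands in an occupied pair, forcing a sum of 77.

20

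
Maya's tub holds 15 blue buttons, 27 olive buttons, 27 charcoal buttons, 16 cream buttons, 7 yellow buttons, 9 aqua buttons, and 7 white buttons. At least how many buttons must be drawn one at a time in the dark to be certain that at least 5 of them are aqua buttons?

104

In the worst case for collecting aqua buttons, every non-aqua button comes out first.
There are 15 + 27 + 27 + 16 + 7 + 7 = 99 non-aqua buttons altogether.
After those, each further button must be aqua, so 99 + 5 = 104 draws guarantee 5 aqua buttons.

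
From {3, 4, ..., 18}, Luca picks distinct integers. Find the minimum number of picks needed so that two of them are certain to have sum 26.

Two chosen integers sum to 26 exactly when both halves of some pair {x, 26−x} with 8 ≤ x ≤ 26−x ≤ 18 are chosen — 5 such pairs.
The remaining 6 elements (those with no distinct partner in range) can never complete a 26-sum, so the worst case takes all of them and one from each pair: 6 + 5 = 11.
By the pigeonhole principle, the 12th integer has to be the second member of some pair, so 11 + 1 = 12.

12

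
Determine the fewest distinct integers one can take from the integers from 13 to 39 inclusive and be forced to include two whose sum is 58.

18

Two chosen integers sum to 58 exactly when both halves of some pair {x, 58−x} with 19 ≤ x ≤ 58−x ≤ 39 are chosen — 10 such pairs.
The remaining 7 elements (those with no distinct partner in range) can never complete a 58-sum, so the worst case takes all of them and one from each pair: 7 + 10 = 17.
By pigeonhole, the 18th integer has to be the second member of some pair, so 17 + 1 = 18.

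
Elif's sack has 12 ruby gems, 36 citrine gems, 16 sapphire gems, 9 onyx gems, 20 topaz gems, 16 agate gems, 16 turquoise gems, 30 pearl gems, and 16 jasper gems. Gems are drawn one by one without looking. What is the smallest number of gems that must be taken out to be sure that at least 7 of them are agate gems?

162

In the worst case for collecting agate gems, every non-agate gem comes out first.
There are 12 + 36 + 16 + 9 + 20 + 16 + 30 + 16 = 155 non-agate gems altogether.
After those, each further gem must be agate, so 155 + 7 = 162 draws guarantee 7 agate gems.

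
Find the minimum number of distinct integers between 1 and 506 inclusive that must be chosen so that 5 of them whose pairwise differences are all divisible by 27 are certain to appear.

Integers whose pairwise differences are multiples of 27 are exactly those sharing a remainder mod 27. The 27 residue classes mod 27 are the pigeonholes.
With 108 integers one could put 4 in each residue class and have no class reach 5.
The 109th integer pushes some class to 5, so 27·4 + 1 = 109.

109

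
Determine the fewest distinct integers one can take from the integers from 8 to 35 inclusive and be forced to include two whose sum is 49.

Two chosen integers sum to 49 exactly when both halves of some pair {x, 49−x} with 14 ≤ x ≤ 49−x ≤ 35 are chosen — 11 such pairs.
The remaining 6 elements (those with no distinct partner in range) can never complete a 49-sum, so the worst case takes all of them and one from each pair: 6 + 11 = 17.
By the pigeonhole principle, the 18th integer has to be the second member of some pair, so 17 + 1 = 18.

18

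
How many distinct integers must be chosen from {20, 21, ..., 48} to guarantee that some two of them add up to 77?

20

Group the elements by complementary pair {x, 77−x}: {29,48}, {30,47}, {31,46}, …, giving 10 two-element pairs and 9 integers whose partner 77−x falls outside [20,48].
By pigeonhole, treating each of those 19 groups as a pigeonhole, one can pick one integer per group — 19 integers — with no two summing to 77.
The 20th integer lands in an occupied pair, forcing a sum of 77.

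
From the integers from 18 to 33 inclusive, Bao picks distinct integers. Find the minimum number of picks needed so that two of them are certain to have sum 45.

Two chosen integers sum to 45 exactly when both halves of some pair {x, 45−x} with 18 ≤ x ≤ 45−x ≤ 27 are chosen — 5 such pairs.
The remaining 6 elements (those with no distinct partner in range) can never complete a 45-sum, so the worst case takes all of them and one from each pair: 6 + 5 = 11.
By the pigeonhole principle, the 12th integer has to be the second member of some pair, so 11 + 1 = 12.

12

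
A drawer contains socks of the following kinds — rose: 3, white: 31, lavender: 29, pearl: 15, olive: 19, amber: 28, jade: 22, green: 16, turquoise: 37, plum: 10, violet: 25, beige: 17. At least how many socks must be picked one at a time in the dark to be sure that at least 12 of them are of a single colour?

124

Pigeonhole: the 12 colours are the holes; the socks drawn are the pigeons.
To avoid 12 of any one colour, the worst case takes at most 11 of each colour, or every sock of a colour that has fewer than 11.
That gives 3 + 11 + 11 + 11 + 11 + 11 + 11 + 11 + 11 + 10 + 11 + 11 = 123 socks with no colour reaching 12.
The next sock forces some colour to 12, so 123 + 1 = 124.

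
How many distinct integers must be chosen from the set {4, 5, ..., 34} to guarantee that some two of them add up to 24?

24

Two chosen integers sum to 24 exactly when both halves of some pair {x, 24−x} with 4 ≤ x ≤ 24−x ≤ 20 are chosen — 8 such pairs.
The remaining 15 elements (those with no distinct partner in range) can never complete a 24-sum, so the worst case takes all of them and one from each pair: 15 + 8 = 23.
Pigeonhole: the 24th integer has to be the second member of some pair, so 23 + 1 = 24.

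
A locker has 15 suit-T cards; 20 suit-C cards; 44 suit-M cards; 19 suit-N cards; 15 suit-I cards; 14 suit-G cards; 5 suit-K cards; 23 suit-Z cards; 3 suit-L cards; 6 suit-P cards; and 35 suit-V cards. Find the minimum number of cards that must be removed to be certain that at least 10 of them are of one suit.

87

The 11 suits are the holes; the cards drawn are the pigeons.
To avoid 10 of any one suit, the worst case takes at most 9 of each suit, or every card of a suit that has fewer than 9.
That gives 9 + 9 + 9 + 9 + 9 + 9 + 5 + 9 + 3 + 6 + 9 = 86 cards with no suit reaching 10.
The next card forces some suit to 10, so 86 + 1 = 87.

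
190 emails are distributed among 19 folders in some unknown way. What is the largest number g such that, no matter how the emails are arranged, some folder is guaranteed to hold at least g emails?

10

By pigeonhole, the 19 folders are the holes and the 190 emails are the pigeons.
If every folder held at most 9 emails, the total would be at most 19 × 9 = 171, which is less than 190.
So some folder holds at least ⌈190/19⌉ = 10 emails.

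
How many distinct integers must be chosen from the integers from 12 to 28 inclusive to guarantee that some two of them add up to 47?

Group the elements by complementary pair {x, 47−x}: {19,28}, {20,27}, {21,26}, …, giving 5 two-element pairs and 7 integers whose partner 47−x falls outside [12,28].
Pigeonhole: treating each of those 12 groups as a pigeonhole, one can pick one integer per group — 12 integers — with no two summing to 47.
The 13th integer lands in an occupied pair, forcing a sum of 47.

13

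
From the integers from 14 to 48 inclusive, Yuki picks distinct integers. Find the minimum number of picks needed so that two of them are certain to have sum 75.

25

Group the elements by complementary pair {x, 75−x}: {27,48}, {28,47}, {29,46}, …, giving 11 two-element pairs and 13 integers whose partner 75−x falls outside [14,48].
By pigeonhole, treating each of those 24 groups as a pigeonhole, one can pick one integer per group — 24 integers — with no two summing to 75.
The 25th integer lands in an occupied pair, forcing a sum of 75.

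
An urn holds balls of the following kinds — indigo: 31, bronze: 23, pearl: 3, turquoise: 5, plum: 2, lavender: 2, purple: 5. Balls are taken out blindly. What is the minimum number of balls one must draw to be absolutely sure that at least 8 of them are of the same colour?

32

By the pigeonhole principle, the 7 colours are the holes; the balls drawn are the pigeons.
To avoid 8 of any one colour, the worst case takes at most 7 of each colour, or every ball of a colour that has fewer than 7.
That gives 7 + 7 + 3 + 5 + 2 + 2 + 5 = 31 balls with no colour reaching 8.
The next ball forces some colour to 8, so 31 + 1 = 32.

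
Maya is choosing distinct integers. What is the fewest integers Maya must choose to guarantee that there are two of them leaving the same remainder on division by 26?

27

By pigeonhole, the 26 residue classes mod 26 are the pigeonholes.
With 26 integers one could put 1 in each residue class and have no class reach 2.
The 27th integer pushes some class to 2, so 26·1 + 1 = 27.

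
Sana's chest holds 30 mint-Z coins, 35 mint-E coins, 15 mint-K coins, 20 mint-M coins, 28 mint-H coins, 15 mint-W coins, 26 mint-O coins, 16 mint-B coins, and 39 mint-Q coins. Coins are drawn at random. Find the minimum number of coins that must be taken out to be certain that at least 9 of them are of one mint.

The 9 mints are the holes; the coins drawn are the pigeons.
To avoid 9 of any one mint, the worst case takes at most 8 of each mint.
That gives 8 + 8 + 8 + 8 + 8 + 8 + 8 + 8 + 8 = 72 coins with no mint reaching 9.
The next coin forces some mint to 9, so 72 + 1 = 73.

73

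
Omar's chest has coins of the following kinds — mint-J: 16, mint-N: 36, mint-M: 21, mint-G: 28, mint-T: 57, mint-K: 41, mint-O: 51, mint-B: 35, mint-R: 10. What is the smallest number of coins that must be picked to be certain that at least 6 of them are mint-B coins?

In the worst case for collecting mint-B coins, every non-mint-B coin comes out first.
There are 16 + 36 + 21 + 28 + 57 + 41 + 51 + 10 = 260 non-mint-B coins altogether.
After those, each further coin must be mint-B, so 260 + 6 = 266 draws guarantee 6 mint-B coins.

266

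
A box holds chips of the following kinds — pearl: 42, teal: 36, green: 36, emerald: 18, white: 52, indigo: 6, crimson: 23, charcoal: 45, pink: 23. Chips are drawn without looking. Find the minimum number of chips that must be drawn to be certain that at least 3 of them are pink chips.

261

In the worst case for collecting pink chips, every non-pink chip comes out first.
There are 42 + 36 + 36 + 18 + 52 + 6 + 23 + 45 = 258 non-pink chips altogether.
After those, each further chip must be pink, so 258 + 3 = 261 draws guarantee 3 pink chips.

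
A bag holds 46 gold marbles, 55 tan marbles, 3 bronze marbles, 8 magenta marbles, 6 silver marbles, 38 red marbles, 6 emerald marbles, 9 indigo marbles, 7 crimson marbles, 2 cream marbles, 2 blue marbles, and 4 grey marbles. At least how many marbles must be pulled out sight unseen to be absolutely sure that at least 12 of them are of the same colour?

81

An adversary could hand out at most 11 marbles per colour (9 colours run out sooner): 11 + 11 + 3 + 8 + 6 + 11 + 6 + 9 + 7 + 2 + 2 + 4 = 80 marbles and still no colour has 12.
By pigeonhole, one more marble lands in a colour already at 11, so 81 draws are enough and 80 are not.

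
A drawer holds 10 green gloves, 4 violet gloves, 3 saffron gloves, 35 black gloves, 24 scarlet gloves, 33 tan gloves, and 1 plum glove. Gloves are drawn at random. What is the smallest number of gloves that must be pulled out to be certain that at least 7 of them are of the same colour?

33

Put each drawn glove into a box by colour. The largest draw with every box below 7 takes min(count, 6) from each colour; colours with fewer than 6 contribute all they have.
Σ min(cᵢ, 6) = 6 + 4 + 3 + 6 + 6 + 6 + 1 = 32.
Draw number 32 + 1 = 33 must push one box to 7.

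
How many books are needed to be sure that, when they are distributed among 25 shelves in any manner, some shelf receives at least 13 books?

301

With 300 books one could put exactly 12 in each of the 25 shelves, and no shelf would reach 13.
Pigeonhole: one more book must land in a shelf that already has 12, giving it 13.
So 25 × 12 + 1 = 301 books are required.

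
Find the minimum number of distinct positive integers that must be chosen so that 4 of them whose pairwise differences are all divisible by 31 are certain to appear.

94

Integers whose pairwise differences are multiples of 31 are exactly those sharing a remainder mod 31. The 31 residue classes mod 31 are the pigeonholes.
With 93 integers one could put 3 in each residue class and have no class reach 4.
The 94th integer pushes some class to 4, so 31·3 + 1 = 94.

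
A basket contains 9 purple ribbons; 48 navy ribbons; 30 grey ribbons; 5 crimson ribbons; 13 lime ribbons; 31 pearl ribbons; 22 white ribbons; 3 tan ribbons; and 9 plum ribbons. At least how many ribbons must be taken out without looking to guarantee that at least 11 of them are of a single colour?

77

By pigeonhole, the 9 colours are the holes; the ribbons drawn are the pigeons.
To avoid 11 of any one colour, the worst case takes at most 10 of each colour, or every ribbon of a colour that has fewer than 10.
That gives 9 + 10 + 10 + 5 + 10 + 10 + 10 + 3 + 9 = 76 ribbons with no colour reaching 11.
The next ribbon forces some colour to 11, so 76 + 1 = 77.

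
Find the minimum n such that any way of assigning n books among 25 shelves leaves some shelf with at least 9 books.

201

With 200 books one could put exactly 8 in each of the 25 shelves, and no shelf would reach 9.
One more book must land in a shelf that already has 8, giving it 9.
So 25 × 8 + 1 = 201 books are required.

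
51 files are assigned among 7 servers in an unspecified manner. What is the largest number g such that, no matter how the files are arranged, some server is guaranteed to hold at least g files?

8

By pigeonhole, the 7 servers are the holes and the 51 files are the pigeons.
If every server held at most 7 files, the total would be at most 7 × 7 = 49, which is less than 51.
So some server holds at least ⌈51/7⌉ = 8 files.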